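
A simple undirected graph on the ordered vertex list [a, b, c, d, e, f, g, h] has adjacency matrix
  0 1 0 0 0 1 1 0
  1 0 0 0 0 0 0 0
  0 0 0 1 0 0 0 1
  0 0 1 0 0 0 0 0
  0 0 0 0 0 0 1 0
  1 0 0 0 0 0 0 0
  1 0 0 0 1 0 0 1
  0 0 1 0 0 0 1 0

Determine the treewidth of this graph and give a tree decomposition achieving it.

The largest bag has 2 vertices, giving width 1; this decomposition certifies tw(G) ≤ 1. Since G has at least one edge (e.g. h–g), it is not an edgeless graph, so tw(G) ≥ 1. Therefore the treewidth is 1.

Treewidth 1.
Bags: B1 = {g, h}  B2 = {c, h}  B3 = {a, g}  B4 = {a, f}  B5 = {c, d}  B6 = {e, g}  B7 = {a, b}
Tree: B1–B2, B1–B3, B3–B4, B2–B5, B1–B6, B3–B7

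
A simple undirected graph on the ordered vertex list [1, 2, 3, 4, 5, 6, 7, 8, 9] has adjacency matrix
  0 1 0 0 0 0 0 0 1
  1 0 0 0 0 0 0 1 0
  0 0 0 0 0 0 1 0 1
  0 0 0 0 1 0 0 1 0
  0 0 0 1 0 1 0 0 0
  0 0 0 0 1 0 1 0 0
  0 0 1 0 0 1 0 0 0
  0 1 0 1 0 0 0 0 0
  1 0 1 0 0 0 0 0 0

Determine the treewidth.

2

A width-2 tree decomposition is:
Bags: B1 = {3, 7, 9}  B2 = {6, 7, 9}  B3 = {5, 6, 9}  B4 = {4, 5, 9}  B5 = {4, 8, 9}  B6 = {2, 8, 9}  B7 = {1, 2, 9}
Tree: B1–B2, B2–B3, B3–B4, B4–B5, B5–B6, B6–B7
Every bag has size at most 3, so the width is 3 − 1 = 2 and tw(G) ≤ 2. The edges 9–3–7–6–5–4–8–2–1–9 form a cycle, so G is not a tree and its treewidth is at least 2. Combining the bounds, tw(G) = 2.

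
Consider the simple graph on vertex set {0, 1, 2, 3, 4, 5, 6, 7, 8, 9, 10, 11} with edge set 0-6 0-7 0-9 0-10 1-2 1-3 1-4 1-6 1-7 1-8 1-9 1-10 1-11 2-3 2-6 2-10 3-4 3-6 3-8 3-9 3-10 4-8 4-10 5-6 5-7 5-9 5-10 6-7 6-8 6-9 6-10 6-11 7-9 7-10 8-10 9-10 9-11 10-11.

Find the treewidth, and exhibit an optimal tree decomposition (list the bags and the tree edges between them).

Treewidth 4.
One such decomposition:
Bags: B1 = {1, 3, 6, 8, 10}  B2 = {1, 2, 3, 6, 10}  B3 = {1, 3, 6, 9, 10}  B4 = {1, 6, 9, 10, 11}  B5 = {1, 3, 4, 8, 10}  B6 = {1, 6, 7, 9, 10}  B7 = {0, 6, 7, 9, 10}  B8 = {5, 6, 7, 9, 10}
Tree: B1–B2, B2–B3, B3–B4, B1–B5, B3–B6, B6–B7, B7–B8

The largest bag has 5 vertices, giving width 4; this decomposition certifies tw(G) ≤ 4. Conversely, {1, 3, 4, 8, 10} is a clique of size 5, and the vertices of any clique must share a bag in every tree decomposition; so some bag has ≥ 5 vertices and tw(G) ≥ 4. Hence tw(G) = 4 exactly.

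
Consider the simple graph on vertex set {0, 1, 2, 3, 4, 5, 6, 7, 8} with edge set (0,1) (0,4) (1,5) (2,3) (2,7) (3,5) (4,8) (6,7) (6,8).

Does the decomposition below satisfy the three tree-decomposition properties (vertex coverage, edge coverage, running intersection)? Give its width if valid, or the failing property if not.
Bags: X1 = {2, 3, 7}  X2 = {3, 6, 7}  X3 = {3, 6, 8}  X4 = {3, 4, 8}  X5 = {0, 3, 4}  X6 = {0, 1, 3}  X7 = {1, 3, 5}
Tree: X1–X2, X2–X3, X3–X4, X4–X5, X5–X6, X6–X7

Yes; width 2.

Every vertex of G appears in some bag (union = {0, 1, 2, 3, 4, 5, 6, 7, 8}); every edge is covered by a bag; and for each vertex v the set of bags containing v is connected in the bag tree. The decomposition is therefore valid. The largest bag has 3 vertices, so the width is 2.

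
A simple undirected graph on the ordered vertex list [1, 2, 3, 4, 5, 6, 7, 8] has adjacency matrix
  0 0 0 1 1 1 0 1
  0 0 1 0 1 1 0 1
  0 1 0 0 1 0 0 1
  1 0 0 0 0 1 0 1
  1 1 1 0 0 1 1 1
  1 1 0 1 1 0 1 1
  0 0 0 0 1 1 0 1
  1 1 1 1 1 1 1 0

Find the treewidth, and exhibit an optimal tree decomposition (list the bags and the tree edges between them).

Each bag holds 4 vertices, so the decomposition has width 3, which upper-bounds the treewidth. For the lower bound, the 4 vertices {1, 4, 6, 8} are pairwise adjacent, and any tree decomposition puts a clique entirely inside one bag — forcing width ≥ 3. Therefore the treewidth is 3.

Treewidth 3.
Bags: B1 = {2, 5, 6, 8}  B2 = {5, 6, 7, 8}  B3 = {1, 5, 6, 8}  B4 = {2, 3, 5, 8}  B5 = {1, 4, 6, 8}
Tree: B1–B2, B2–B3, B1–B4, B3–B5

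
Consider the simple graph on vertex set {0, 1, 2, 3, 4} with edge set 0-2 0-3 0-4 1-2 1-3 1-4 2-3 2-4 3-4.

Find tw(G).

A width-3 tree decomposition is:
Bags: B1 = {0, 2, 3, 4}  B2 = {1, 2, 3, 4}
Tree: B1–B2
Every bag has size at most 4, so the width is 4 − 1 = 3 and tw(G) ≤ 3. Conversely, {0, 2, 3, 4} is a clique of size 4, and the vertices of any clique must share a bag in every tree decomposition; so some bag has ≥ 4 vertices and tw(G) ≥ 3. The upper and lower bounds meet at 3, so that is the treewidth.

3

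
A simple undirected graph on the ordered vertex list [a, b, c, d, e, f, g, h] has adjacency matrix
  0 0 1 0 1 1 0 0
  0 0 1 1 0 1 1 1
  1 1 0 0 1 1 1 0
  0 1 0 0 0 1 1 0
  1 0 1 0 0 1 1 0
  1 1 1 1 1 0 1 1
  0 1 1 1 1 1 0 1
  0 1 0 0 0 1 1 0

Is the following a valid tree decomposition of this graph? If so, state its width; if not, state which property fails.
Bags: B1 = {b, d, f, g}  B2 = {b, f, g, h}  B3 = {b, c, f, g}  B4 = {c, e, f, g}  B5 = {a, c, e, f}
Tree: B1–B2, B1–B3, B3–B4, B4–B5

Vertex coverage: the bags together contain {a, b, c, d, e, f, g, h}, the full vertex set. Edge coverage: each edge of G has both endpoints in at least one bag. Running intersection: for every vertex, the bags containing it form a connected subtree. All three properties hold, so this is a valid tree decomposition of width max|bag| − 1 = 3, and hence tw(G) ≤ 3.

Yes; width 3.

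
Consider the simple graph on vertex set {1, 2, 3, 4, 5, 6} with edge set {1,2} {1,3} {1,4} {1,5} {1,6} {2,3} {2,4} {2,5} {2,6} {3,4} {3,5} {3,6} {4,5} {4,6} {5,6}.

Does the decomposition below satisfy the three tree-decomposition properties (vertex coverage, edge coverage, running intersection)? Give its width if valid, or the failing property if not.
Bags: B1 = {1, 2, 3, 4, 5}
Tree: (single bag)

A tree decomposition must satisfy three properties: every vertex lies in some bag; for every edge, both endpoints lie together in some bag; and for every vertex, the bags containing it form a connected subtree. Here vertex 6 appears in no bag, so the decomposition is invalid.

No — vertex 6 appears in no bag.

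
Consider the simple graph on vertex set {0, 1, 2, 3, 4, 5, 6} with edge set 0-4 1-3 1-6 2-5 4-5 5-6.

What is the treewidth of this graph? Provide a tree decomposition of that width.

Every bag has size at most 2, so the width is 2 − 1 = 1 and tw(G) ≤ 1. G has an edge, so its treewidth is at least 1. The upper and lower bounds meet at 1, so that is the treewidth.

Treewidth 1.
Bags: B1 = {5, 6}  B2 = {4, 5}  B3 = {0, 4}  B4 = {2, 5}  B5 = {1, 6}  B6 = {1, 3}
Tree: B1–B2, B2–B3, B2–B4, B1–B5, B5–B6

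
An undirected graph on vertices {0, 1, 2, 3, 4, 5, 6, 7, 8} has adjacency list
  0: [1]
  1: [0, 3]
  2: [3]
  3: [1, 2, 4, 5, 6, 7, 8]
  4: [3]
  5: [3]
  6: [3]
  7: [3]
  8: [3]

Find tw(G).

A width-1 tree decomposition is:
Bags: B1 = {3, 6}  B2 = {3, 8}  B3 = {3, 5}  B4 = {1, 3}  B5 = {2, 3}  B6 = {0, 1}  B7 = {3, 7}  B8 = {3, 4}
Tree: B1–B2, B2–B3, B2–B4, B1–B5, B4–B6, B2–B7, B1–B8
Every bag has size at most 2, so the width is 2 − 1 = 1 and tw(G) ≤ 1. Since G has at least one edge (e.g. 6–3), it is not an edgeless graph, so tw(G) ≥ 1. Combining the bounds, tw(G) = 1.

1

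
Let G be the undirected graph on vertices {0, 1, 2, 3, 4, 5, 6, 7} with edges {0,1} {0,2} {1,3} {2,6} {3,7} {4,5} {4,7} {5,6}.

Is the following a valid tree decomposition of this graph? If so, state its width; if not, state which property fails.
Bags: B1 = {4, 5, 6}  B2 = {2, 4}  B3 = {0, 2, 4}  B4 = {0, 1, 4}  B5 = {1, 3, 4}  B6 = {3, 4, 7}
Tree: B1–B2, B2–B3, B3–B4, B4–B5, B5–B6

No — edge (6,2) lies in no bag.

A tree decomposition must satisfy three properties: every vertex lies in some bag; for every edge, both endpoints lie together in some bag; and for every vertex, the bags containing it form a connected subtree. Here edge (6,2) lies in no bag, so the decomposition is invalid.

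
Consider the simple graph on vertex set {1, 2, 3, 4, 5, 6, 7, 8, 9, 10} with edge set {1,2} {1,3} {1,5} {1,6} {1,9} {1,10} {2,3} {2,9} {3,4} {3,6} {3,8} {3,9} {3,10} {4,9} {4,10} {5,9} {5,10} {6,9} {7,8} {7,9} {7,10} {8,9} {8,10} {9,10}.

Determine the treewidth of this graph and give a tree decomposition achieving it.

Every bag has size at most 4, so the width is 4 − 1 = 3 and tw(G) ≤ 3. On the other hand G contains the 4-clique {3, 8, 9, 10}. A clique must lie in a single bag of any decomposition, so no decomposition can have width below 3. Combining the bounds, tw(G) = 3.

Treewidth 3.
One such decomposition:
Bags: B1 = {3, 4, 9, 10}  B2 = {1, 3, 9, 10}  B3 = {3, 8, 9, 10}  B4 = {1, 3, 6, 9}  B5 = {7, 8, 9, 10}  B6 = {1, 5, 9, 10}  B7 = {1, 2, 3, 9}
Tree: B1–B2, B2–B3, B2–B4, B3–B5, B2–B6, B4–B7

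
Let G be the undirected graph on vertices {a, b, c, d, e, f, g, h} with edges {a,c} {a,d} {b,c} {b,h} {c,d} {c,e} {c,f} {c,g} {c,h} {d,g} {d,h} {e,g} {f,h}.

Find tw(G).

2

A width-2 tree decomposition is:
Bags: B1 = {b, c, h}  B2 = {c, d, h}  B3 = {c, d, g}  B4 = {c, e, g}  B5 = {c, f, h}  B6 = {a, c, d}
Tree: B1–B2, B2–B3, B3–B4, B2–B5, B3–B6
Each bag holds 3 vertices, so the decomposition has width 2, which upper-bounds the treewidth. For the lower bound, the 3 vertices {c, d, g} are pairwise adjacent, and any tree decomposition puts a clique entirely inside one bag — forcing width ≥ 2. Combining the bounds, tw(G) = 2.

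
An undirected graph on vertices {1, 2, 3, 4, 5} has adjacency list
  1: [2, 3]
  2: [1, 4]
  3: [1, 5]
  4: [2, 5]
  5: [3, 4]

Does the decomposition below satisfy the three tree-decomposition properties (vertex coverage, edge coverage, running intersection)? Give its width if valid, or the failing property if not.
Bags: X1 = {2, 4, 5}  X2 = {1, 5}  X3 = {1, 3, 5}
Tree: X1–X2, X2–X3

A tree decomposition must satisfy three properties: every vertex lies in some bag; for every edge, both endpoints lie together in some bag; and for every vertex, the bags containing it form a connected subtree. Here edge (2,1) lies in no bag, so the decomposition is invalid.

No — edge (2,1) lies in no bag.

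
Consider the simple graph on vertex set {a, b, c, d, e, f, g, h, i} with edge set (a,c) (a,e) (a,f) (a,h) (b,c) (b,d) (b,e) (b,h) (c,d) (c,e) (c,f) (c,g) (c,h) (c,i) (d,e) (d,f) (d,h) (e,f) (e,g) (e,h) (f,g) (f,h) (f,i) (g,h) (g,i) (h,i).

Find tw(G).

A width-4 tree decomposition is:
Bags: B1 = {c, d, e, f, h}  B2 = {a, c, e, f, h}  B3 = {c, e, f, g, h}  B4 = {c, f, g, h, i}  B5 = {b, c, d, e, h}
Tree: B1–B2, B1–B3, B3–B4, B1–B5
Each bag holds 5 vertices, so the decomposition has width 4, which upper-bounds the treewidth. Conversely, {c, d, e, f, h} is a clique of size 5, and the vertices of any clique must share a bag in every tree decomposition; so some bag has ≥ 5 vertices and tw(G) ≥ 4. Hence tw(G) = 4 exactly.

4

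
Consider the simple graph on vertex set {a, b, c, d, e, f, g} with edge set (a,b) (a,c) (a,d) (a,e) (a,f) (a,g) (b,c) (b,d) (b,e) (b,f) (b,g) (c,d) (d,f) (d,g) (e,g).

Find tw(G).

A width-3 tree decomposition is:
Bags: B1 = {a, b, d, g}  B2 = {a, b, c, d}  B3 = {a, b, d, f}  B4 = {a, b, e, g}
Tree: B1–B2, B1–B3, B1–B4
Every bag has size at most 4, so the width is 4 − 1 = 3 and tw(G) ≤ 3. Conversely, {a, b, d, g} is a clique of size 4, and the vertices of any clique must share a bag in every tree decomposition; so some bag has ≥ 4 vertices and tw(G) ≥ 3. The upper and lower bounds meet at 3, so that is the treewidth.

3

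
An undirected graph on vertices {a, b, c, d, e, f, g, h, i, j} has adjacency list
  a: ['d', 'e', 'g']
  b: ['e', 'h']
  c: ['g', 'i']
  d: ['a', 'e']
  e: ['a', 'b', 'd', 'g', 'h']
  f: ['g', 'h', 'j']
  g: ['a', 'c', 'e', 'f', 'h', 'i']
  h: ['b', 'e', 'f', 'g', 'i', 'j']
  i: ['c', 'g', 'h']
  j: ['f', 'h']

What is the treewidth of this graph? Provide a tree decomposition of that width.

Treewidth 2.
One optimal decomposition is:
Bags: B1 = {f, g, h}  B2 = {g, h, i}  B3 = {e, g, h}  B4 = {f, h, j}  B5 = {a, e, g}  B6 = {a, d, e}  B7 = {c, g, i}  B8 = {b, e, h}
Tree: B1–B2, B1–B3, B1–B4, B3–B5, B5–B6, B2–B7, B3–B8

The largest bag has 3 vertices, giving width 2; this decomposition certifies tw(G) ≤ 2. For the lower bound, the 3 vertices {a, d, e} are pairwise adjacent, and any tree decomposition puts a clique entirely inside one bag — forcing width ≥ 2. Combining the bounds, tw(G) = 2.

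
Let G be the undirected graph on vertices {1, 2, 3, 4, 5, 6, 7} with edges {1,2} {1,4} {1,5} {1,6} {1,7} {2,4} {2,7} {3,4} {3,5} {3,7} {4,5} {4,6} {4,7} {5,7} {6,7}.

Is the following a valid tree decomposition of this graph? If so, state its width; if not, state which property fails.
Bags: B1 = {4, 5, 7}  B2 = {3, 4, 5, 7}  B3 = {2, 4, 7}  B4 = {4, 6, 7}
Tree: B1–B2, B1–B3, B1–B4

No — vertex 1 appears in no bag.

A tree decomposition must satisfy three properties: every vertex lies in some bag; for every edge, both endpoints lie together in some bag; and for every vertex, the bags containing it form a connected subtree. Here vertex 1 appears in no bag, so the decomposition is invalid.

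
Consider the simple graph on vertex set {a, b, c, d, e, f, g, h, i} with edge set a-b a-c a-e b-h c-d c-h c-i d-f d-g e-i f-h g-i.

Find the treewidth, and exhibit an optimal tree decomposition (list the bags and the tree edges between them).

Treewidth 3.
One such decomposition:
Bags: B1 = {a, b, e, h}  B2 = {a, c, e, h}  B3 = {c, e, h, i}  B4 = {c, f, h, i}  B5 = {c, d, f, i}  B6 = {d, f, g, i}
Tree: B1–B2, B2–B3, B3–B4, B4–B5, B5–B6

Every bag has size at most 4, so the width is 4 − 1 = 3 and tw(G) ≤ 3. For the lower bound: the 4 vertex sets {a,b,e}, {h}, {c}, {d,f,g,i} are disjoint, each induces a connected subgraph, and every pair is joined by at least one edge of G. Contracting each set to a single vertex therefore yields K_{4} as a minor, and since treewidth is minor-monotone, tw(G) ≥ tw(K_{4}) = 3. Combining the bounds, tw(G) = 3.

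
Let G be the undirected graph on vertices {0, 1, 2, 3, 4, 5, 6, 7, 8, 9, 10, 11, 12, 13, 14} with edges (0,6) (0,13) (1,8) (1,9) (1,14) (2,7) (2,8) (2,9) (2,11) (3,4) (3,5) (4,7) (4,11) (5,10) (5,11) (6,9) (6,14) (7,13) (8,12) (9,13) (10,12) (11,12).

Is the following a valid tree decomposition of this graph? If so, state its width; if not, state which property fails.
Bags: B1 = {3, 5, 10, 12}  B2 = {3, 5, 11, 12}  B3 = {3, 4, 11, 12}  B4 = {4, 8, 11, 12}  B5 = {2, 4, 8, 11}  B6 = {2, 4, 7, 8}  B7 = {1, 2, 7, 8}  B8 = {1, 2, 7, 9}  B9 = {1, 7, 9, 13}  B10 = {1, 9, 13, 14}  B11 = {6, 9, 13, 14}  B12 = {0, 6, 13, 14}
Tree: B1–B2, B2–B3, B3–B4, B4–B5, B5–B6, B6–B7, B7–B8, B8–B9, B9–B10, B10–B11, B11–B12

Vertex coverage: the bags together contain {0, 1, 2, 3, 4, 5, 6, 7, 8, 9, 10, 11, 12, 13, 14}, the full vertex set. Edge coverage: each edge of G has both endpoints in at least one bag. Running intersection: for every vertex, the bags containing it form a connected subtree. All three properties hold, so this is a valid tree decomposition of width max|bag| − 1 = 3, and hence tw(G) ≤ 3.

Yes; width 3.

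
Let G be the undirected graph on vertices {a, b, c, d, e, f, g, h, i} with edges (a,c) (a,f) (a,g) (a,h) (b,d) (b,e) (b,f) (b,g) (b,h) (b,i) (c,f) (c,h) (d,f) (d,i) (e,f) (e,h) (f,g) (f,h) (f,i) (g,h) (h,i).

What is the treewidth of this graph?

3

A width-3 tree decomposition is:
Bags: B1 = {a, f, g, h}  B2 = {b, f, g, h}  B3 = {a, c, f, h}  B4 = {b, f, h, i}  B5 = {b, d, f, i}  B6 = {b, e, f, h}
Tree: B1–B2, B1–B3, B2–B4, B4–B5, B2–B6
Each bag holds 4 vertices, so the decomposition has width 3, which upper-bounds the treewidth. Conversely, {b, d, f, i} is a clique of size 4, and the vertices of any clique must share a bag in every tree decomposition; so some bag has ≥ 4 vertices and tw(G) ≥ 3. Hence tw(G) = 3 exactly.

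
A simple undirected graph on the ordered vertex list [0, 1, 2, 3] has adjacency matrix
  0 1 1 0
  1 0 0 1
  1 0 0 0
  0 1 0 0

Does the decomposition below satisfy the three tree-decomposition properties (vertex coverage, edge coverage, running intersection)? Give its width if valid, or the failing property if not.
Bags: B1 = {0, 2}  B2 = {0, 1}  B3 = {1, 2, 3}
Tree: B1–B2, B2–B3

A tree decomposition must satisfy three properties: every vertex lies in some bag; for every edge, both endpoints lie together in some bag; and for every vertex, the bags containing it form a connected subtree. Here bags containing vertex 2 are not connected in the tree, so the decomposition is invalid.

No — bags containing vertex 2 are not connected in the tree.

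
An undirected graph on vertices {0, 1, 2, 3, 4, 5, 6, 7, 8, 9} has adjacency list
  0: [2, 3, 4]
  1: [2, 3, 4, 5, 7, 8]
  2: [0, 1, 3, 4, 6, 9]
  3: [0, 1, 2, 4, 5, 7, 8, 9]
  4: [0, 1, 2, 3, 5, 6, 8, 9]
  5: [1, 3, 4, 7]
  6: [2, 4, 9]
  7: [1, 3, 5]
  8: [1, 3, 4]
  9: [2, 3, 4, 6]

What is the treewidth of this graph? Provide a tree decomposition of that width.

Each bag holds 4 vertices, so the decomposition has width 3, which upper-bounds the treewidth. On the other hand G contains the 4-clique {0, 2, 3, 4}. A clique must lie in a single bag of any decomposition, so no decomposition can have width below 3. Hence tw(G) = 3 exactly.

Treewidth 3.
One optimal decomposition is:
Bags: B1 = {1, 3, 4, 5}  B2 = {1, 3, 5, 7}  B3 = {1, 2, 3, 4}  B4 = {0, 2, 3, 4}  B5 = {2, 3, 4, 9}  B6 = {2, 4, 6, 9}  B7 = {1, 3, 4, 8}
Tree: B1–B2, B1–B3, B3–B4, B4–B5, B5–B6, B3–B7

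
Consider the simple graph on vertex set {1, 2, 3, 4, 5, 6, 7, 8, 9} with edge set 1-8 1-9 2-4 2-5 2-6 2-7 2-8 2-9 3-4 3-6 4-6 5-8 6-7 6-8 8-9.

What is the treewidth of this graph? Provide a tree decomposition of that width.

Each bag holds 3 vertices, so the decomposition has width 2, which upper-bounds the treewidth. Conversely, {1, 8, 9} is a clique of size 3, and the vertices of any clique must share a bag in every tree decomposition; so some bag has ≥ 3 vertices and tw(G) ≥ 2. Combining the bounds, tw(G) = 2.

Treewidth 2.
Bags: B1 = {2, 4, 6}  B2 = {2, 6, 8}  B3 = {2, 6, 7}  B4 = {2, 8, 9}  B5 = {3, 4, 6}  B6 = {1, 8, 9}  B7 = {2, 5, 8}
Tree: B1–B2, B1–B3, B2–B4, B1–B5, B4–B6, B2–B7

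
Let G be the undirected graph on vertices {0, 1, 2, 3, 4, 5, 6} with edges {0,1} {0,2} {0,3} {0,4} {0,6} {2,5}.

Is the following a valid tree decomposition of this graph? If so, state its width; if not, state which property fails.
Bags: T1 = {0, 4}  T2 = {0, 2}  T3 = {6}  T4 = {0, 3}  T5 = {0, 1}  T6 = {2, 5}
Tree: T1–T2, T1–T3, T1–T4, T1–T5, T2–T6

A tree decomposition must satisfy three properties: every vertex lies in some bag; for every edge, both endpoints lie together in some bag; and for every vertex, the bags containing it form a connected subtree. Here edge (0,6) lies in no bag, so the decomposition is invalid.

No — edge (0,6) lies in no bag.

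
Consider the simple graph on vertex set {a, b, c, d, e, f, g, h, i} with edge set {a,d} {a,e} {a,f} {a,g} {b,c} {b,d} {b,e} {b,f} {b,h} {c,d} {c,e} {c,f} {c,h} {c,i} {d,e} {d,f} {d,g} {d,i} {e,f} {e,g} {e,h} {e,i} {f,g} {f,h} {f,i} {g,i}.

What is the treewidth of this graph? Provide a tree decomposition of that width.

Every bag has size at most 5, so the width is 5 − 1 = 4 and tw(G) ≤ 4. Conversely, {a, d, e, f, g} is a clique of size 5, and the vertices of any clique must share a bag in every tree decomposition; so some bag has ≥ 5 vertices and tw(G) ≥ 4. Therefore the treewidth is 4.

Treewidth 4.
One optimal decomposition is:
Bags: B1 = {c, d, e, f, i}  B2 = {b, c, d, e, f}  B3 = {d, e, f, g, i}  B4 = {b, c, e, f, h}  B5 = {a, d, e, f, g}
Tree: B1–B2, B1–B3, B2–B4, B3–B5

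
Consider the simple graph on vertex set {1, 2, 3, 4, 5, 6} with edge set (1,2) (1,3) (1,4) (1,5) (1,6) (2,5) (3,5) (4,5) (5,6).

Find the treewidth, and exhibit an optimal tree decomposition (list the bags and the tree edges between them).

Treewidth 2.
One such decomposition:
Bags: B1 = {1, 3, 5}  B2 = {1, 4, 5}  B3 = {1, 5, 6}  B4 = {1, 2, 5}
Tree: B1–B2, B2–B3, B3–B4

The largest bag has 3 vertices, giving width 2; this decomposition certifies tw(G) ≤ 2. For the lower bound, the 3 vertices {1, 2, 5} are pairwise adjacent, and any tree decomposition puts a clique entirely inside one bag — forcing width ≥ 2. Therefore the treewidth is 2.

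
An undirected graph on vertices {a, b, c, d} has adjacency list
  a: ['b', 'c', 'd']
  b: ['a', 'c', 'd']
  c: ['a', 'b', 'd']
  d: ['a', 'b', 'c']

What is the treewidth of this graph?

A width-3 tree decomposition is:
Bags: B1 = {a, b, c, d}
Tree: (single bag)
With just one bag of size 4, the width is 4 − 1 = 3, so tw(G) ≤ 3. Conversely, {a, b, c, d} is a clique of size 4, and the vertices of any clique must share a bag in every tree decomposition; so some bag has ≥ 4 vertices and tw(G) ≥ 3. The upper and lower bounds meet at 3, so that is the treewidth.

3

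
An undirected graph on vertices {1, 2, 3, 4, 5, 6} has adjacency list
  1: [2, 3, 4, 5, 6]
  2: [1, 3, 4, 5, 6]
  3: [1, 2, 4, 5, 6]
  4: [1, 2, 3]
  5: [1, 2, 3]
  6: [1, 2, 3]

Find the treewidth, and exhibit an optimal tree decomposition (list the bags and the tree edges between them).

Treewidth 3.
One optimal decomposition is:
Bags: B1 = {1, 2, 3, 4}  B2 = {1, 2, 3, 5}  B3 = {1, 2, 3, 6}
Tree: B1–B2, B1–B3

The largest bag has 4 vertices, giving width 3; this decomposition certifies tw(G) ≤ 3. For the lower bound, the 4 vertices {1, 2, 3, 4} are pairwise adjacent, and any tree decomposition puts a clique entirely inside one bag — forcing width ≥ 3. Therefore the treewidth is 3.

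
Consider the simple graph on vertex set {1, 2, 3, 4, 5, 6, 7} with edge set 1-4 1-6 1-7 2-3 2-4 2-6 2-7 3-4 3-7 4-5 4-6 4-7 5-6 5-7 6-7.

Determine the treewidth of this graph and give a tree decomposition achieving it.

Treewidth 3.
Bags: B1 = {4, 5, 6, 7}  B2 = {2, 4, 6, 7}  B3 = {1, 4, 6, 7}  B4 = {2, 3, 4, 7}
Tree: B1–B2, B1–B3, B2–B4

The largest bag has 4 vertices, giving width 3; this decomposition certifies tw(G) ≤ 3. For the lower bound, the 4 vertices {2, 3, 4, 7} are pairwise adjacent, and any tree decomposition puts a clique entirely inside one bag — forcing width ≥ 3. Therefore the treewidth is 3.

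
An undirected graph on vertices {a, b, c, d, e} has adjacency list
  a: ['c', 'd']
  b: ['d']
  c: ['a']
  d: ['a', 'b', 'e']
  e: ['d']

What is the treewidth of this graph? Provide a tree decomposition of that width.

Treewidth 1.
One such decomposition:
Bags: B1 = {a, d}  B2 = {b, d}  B3 = {a, c}  B4 = {d, e}
Tree: B1–B2, B1–B3, B1–B4

Each bag holds 2 vertices, so the decomposition has width 1, which upper-bounds the treewidth. Since G has at least one edge (e.g. d–a), it is not an edgeless graph, so tw(G) ≥ 1. Combining the bounds, tw(G) = 1.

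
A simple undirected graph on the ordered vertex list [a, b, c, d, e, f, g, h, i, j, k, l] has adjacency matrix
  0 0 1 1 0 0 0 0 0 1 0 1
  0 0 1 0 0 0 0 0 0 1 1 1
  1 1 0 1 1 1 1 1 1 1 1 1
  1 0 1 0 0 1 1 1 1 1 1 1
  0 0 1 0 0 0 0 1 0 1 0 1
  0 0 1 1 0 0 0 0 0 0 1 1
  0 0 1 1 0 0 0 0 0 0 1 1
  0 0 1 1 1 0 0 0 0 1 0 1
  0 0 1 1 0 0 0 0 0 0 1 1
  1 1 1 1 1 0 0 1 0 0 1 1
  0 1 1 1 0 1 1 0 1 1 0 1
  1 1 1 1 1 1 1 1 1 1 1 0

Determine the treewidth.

4

A width-4 tree decomposition is:
Bags: B1 = {c, d, i, k, l}  B2 = {c, d, j, k, l}  B3 = {c, d, g, k, l}  B4 = {c, d, h, j, l}  B5 = {b, c, j, k, l}  B6 = {c, d, f, k, l}  B7 = {c, e, h, j, l}  B8 = {a, c, d, j, l}
Tree: B1–B2, B2–B3, B2–B4, B2–B5, B1–B6, B4–B7, B2–B8
The largest bag has 5 vertices, giving width 4; this decomposition certifies tw(G) ≤ 4. For the lower bound, the 5 vertices {c, d, h, j, l} are pairwise adjacent, and any tree decomposition puts a clique entirely inside one bag — forcing width ≥ 4. Combining the bounds, tw(G) = 4.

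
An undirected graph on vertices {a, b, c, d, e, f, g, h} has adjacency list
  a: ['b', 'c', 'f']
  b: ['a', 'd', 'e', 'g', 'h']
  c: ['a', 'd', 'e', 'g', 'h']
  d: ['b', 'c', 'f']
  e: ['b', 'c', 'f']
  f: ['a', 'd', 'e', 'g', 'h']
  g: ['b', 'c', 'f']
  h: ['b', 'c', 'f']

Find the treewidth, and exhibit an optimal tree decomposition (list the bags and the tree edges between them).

Treewidth 3.
Bags: B1 = {a, b, c, f}  B2 = {b, c, e, f}  B3 = {b, c, f, g}  B4 = {b, c, d, f}  B5 = {b, c, f, h}
Tree: B1–B2, B2–B3, B3–B4, B4–B5

Each bag holds 4 vertices, so the decomposition has width 3, which upper-bounds the treewidth. For the lower bound: the 4 vertex sets {a,f}, {c,e}, {b}, {g} are disjoint, each induces a connected subgraph, and every pair is joined by at least one edge of G. Contracting each set to a single vertex therefore yields K_{4} as a minor, and since treewidth is minor-monotone, tw(G) ≥ tw(K_{4}) = 3. The upper and lower bounds meet at 3, so that is the treewidth.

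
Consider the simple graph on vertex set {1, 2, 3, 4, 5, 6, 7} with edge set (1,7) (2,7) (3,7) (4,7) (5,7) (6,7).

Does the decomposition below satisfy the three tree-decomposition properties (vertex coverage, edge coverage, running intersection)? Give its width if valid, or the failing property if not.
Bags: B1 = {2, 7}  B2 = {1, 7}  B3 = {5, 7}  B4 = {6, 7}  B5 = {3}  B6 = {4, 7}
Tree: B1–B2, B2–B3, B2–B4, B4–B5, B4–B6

A tree decomposition must satisfy three properties: every vertex lies in some bag; for every edge, both endpoints lie together in some bag; and for every vertex, the bags containing it form a connected subtree. Here edge (7,3) lies in no bag, so the decomposition is invalid.

No — edge (7,3) lies in no bag.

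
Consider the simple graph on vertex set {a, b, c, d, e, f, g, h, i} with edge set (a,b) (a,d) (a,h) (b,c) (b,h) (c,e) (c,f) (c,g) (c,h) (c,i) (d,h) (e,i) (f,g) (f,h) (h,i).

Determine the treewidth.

A width-2 tree decomposition is:
Bags: B1 = {b, c, h}  B2 = {a, b, h}  B3 = {c, f, h}  B4 = {c, h, i}  B5 = {c, f, g}  B6 = {a, d, h}  B7 = {c, e, i}
Tree: B1–B2, B1–B3, B1–B4, B3–B5, B2–B6, B4–B7
Every bag has size at most 3, so the width is 3 − 1 = 2 and tw(G) ≤ 2. Conversely, {c, f, g} is a clique of size 3, and the vertices of any clique must share a bag in every tree decomposition; so some bag has ≥ 3 vertices and tw(G) ≥ 2. Hence tw(G) = 2 exactly.

2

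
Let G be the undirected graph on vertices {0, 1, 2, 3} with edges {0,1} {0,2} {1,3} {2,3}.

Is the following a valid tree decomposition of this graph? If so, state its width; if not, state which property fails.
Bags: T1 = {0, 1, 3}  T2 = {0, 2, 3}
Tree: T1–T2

Every vertex of G appears in some bag (union = {0, 1, 2, 3}); every edge is covered by a bag; and for each vertex v the set of bags containing v is connected in the bag tree. The decomposition is therefore valid. The largest bag has 3 vertices, so the width is 2.

Yes; width 2.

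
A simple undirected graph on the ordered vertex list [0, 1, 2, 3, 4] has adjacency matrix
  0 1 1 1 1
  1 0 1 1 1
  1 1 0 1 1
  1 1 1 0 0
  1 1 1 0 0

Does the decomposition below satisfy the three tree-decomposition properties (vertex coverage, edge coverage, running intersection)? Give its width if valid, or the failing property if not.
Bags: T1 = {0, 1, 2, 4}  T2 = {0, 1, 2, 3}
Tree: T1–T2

Yes; width 3.

Every vertex of G appears in some bag (union = {0, 1, 2, 3, 4}); every edge is covered by a bag; and for each vertex v the set of bags containing v is connected in the bag tree. The decomposition is therefore valid. The largest bag has 4 vertices, so the width is 3.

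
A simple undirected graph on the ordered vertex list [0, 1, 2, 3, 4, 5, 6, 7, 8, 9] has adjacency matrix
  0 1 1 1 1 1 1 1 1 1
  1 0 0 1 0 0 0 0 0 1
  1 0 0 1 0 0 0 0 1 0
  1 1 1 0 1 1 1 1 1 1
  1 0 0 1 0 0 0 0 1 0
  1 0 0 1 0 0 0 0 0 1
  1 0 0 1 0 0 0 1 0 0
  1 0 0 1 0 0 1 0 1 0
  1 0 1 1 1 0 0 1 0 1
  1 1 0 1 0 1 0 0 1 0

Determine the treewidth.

3

A width-3 tree decomposition is:
Bags: B1 = {0, 3, 7, 8}  B2 = {0, 3, 6, 7}  B3 = {0, 3, 8, 9}  B4 = {0, 3, 5, 9}  B5 = {0, 1, 3, 9}  B6 = {0, 3, 4, 8}  B7 = {0, 2, 3, 8}
Tree: B1–B2, B1–B3, B3–B4, B4–B5, B1–B6, B1–B7
Each bag holds 4 vertices, so the decomposition has width 3, which upper-bounds the treewidth. Conversely, {0, 3, 8, 9} is a clique of size 4, and the vertices of any clique must share a bag in every tree decomposition; so some bag has ≥ 4 vertices and tw(G) ≥ 3. Hence tw(G) = 3 exactly.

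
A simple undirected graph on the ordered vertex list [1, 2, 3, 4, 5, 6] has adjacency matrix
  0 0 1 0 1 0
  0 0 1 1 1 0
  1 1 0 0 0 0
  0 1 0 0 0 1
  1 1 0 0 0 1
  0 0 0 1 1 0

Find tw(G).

2

A width-2 tree decomposition is:
Bags: B1 = {4, 5, 6}  B2 = {2, 4, 5}  B3 = {1, 2, 5}  B4 = {1, 2, 3}
Tree: B1–B2, B2–B3, B3–B4
Every bag has size at most 3, so the width is 3 − 1 = 2 and tw(G) ≤ 2. The edges 6–4–2–5–6 form a cycle, so G is not a tree and its treewidth is at least 2. Hence tw(G) = 2 exactly.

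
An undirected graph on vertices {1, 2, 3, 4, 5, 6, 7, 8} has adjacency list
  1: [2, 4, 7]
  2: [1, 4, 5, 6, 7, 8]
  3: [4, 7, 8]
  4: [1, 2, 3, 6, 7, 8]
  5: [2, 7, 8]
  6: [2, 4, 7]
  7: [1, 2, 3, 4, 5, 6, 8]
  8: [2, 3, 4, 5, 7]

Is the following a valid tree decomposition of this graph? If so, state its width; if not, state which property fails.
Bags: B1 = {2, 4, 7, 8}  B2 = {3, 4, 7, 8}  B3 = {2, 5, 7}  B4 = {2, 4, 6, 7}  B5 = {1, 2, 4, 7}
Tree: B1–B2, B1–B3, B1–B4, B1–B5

No — edge (8,5) lies in no bag.

A tree decomposition must satisfy three properties: every vertex lies in some bag; for every edge, both endpoints lie together in some bag; and for every vertex, the bags containing it form a connected subtree. Here edge (8,5) lies in no bag, so the decomposition is invalid.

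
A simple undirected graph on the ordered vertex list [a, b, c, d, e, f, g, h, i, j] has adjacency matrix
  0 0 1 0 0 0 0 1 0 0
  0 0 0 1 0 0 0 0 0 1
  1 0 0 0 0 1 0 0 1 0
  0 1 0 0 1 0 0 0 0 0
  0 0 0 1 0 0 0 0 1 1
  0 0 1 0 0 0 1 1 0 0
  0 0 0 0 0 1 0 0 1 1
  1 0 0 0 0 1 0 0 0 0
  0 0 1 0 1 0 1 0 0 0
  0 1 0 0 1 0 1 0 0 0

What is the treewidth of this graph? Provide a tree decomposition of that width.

The largest bag has 3 vertices, giving width 2; this decomposition certifies tw(G) ≤ 2. For the lower bound, G contains the cycle a–h–f–c–a, so G is not a forest; only forests have treewidth ≤ 1, hence tw(G) ≥ 2. Therefore the treewidth is 2.

Treewidth 2.
Bags: B1 = {a, c, h}  B2 = {c, f, h}  B3 = {c, f, i}  B4 = {f, g, i}  B5 = {e, g, i}  B6 = {e, g, j}  B7 = {d, e, j}  B8 = {b, d, j}
Tree: B1–B2, B2–B3, B3–B4, B4–B5, B5–B6, B6–B7, B7–B8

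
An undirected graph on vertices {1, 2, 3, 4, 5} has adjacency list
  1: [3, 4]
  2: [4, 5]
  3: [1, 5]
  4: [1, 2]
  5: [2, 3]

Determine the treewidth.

A width-2 tree decomposition is:
Bags: B1 = {1, 2, 4}  B2 = {1, 2, 3}  B3 = {2, 3, 5}
Tree: B1–B2, B2–B3
Each bag holds 3 vertices, so the decomposition has width 2, which upper-bounds the treewidth. The edges 2–4–1–3–5–2 form a cycle, so G is not a tree and its treewidth is at least 2. Combining the bounds, tw(G) = 2.

2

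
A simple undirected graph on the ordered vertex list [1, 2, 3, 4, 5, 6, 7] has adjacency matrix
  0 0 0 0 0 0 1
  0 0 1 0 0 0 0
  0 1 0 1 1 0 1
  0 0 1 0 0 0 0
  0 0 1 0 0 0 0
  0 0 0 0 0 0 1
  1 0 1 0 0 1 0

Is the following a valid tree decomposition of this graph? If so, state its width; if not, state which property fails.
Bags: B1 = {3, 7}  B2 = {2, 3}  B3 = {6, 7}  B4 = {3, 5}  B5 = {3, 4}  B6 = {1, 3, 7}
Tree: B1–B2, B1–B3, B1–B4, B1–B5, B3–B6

No — bags containing vertex 3 are not connected in the tree.

A tree decomposition must satisfy three properties: every vertex lies in some bag; for every edge, both endpoints lie together in some bag; and for every vertex, the bags containing it form a connected subtree. Here bags containing vertex 3 are not connected in the tree, so the decomposition is invalid.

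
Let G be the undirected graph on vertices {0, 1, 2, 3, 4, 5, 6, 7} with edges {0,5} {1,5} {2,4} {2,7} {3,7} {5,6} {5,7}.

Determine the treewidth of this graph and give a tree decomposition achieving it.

Treewidth 1.
Bags: B1 = {1, 5}  B2 = {0, 5}  B3 = {5, 7}  B4 = {5, 6}  B5 = {2, 7}  B6 = {2, 4}  B7 = {3, 7}
Tree: B1–B2, B1–B3, B2–B4, B3–B5, B5–B6, B3–B7

The largest bag has 2 vertices, giving width 1; this decomposition certifies tw(G) ≤ 1. Since G has at least one edge (e.g. 1–5), it is not an edgeless graph, so tw(G) ≥ 1. Hence tw(G) = 1 exactly.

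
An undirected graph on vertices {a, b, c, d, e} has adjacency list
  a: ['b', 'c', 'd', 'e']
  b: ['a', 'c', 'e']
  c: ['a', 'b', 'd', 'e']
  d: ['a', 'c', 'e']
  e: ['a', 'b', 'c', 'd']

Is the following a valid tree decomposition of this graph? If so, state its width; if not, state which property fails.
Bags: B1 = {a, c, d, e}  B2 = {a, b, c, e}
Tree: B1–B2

Yes; width 3.

Checking the three conditions: (i) the bags cover all of {a, b, c, d, e}; (ii) for each edge, some bag contains both endpoints; (iii) the bags containing any fixed vertex form a subtree. All hold, so the decomposition is valid with width 4 − 1 = 3.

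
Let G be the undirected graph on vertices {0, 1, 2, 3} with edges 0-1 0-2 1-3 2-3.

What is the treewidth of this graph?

2

A width-2 tree decomposition is:
Bags: B1 = {0, 1, 3}  B2 = {0, 2, 3}
Tree: B1–B2
The largest bag has 3 vertices, giving width 2; this decomposition certifies tw(G) ≤ 2. Since 3–1–0–2–3 is a cycle in G, G is not acyclic. Forests are exactly the graphs of treewidth ≤ 1, so tw(G) ≥ 2. Hence tw(G) = 2 exactly.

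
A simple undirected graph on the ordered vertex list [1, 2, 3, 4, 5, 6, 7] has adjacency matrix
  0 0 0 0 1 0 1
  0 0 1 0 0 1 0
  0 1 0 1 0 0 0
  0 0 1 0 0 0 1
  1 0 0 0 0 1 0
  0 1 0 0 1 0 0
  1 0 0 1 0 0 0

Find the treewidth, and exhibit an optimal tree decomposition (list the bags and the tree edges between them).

Every bag has size at most 3, so the width is 3 − 1 = 2 and tw(G) ≤ 2. For the lower bound, G contains the cycle 7–1–5–6–2–3–4–7, so G is not a forest; only forests have treewidth ≤ 1, hence tw(G) ≥ 2. Hence tw(G) = 2 exactly.

Treewidth 2.
One optimal decomposition is:
Bags: B1 = {1, 5, 7}  B2 = {5, 6, 7}  B3 = {2, 6, 7}  B4 = {2, 3, 7}  B5 = {3, 4, 7}
Tree: B1–B2, B2–B3, B3–B4, B4–B5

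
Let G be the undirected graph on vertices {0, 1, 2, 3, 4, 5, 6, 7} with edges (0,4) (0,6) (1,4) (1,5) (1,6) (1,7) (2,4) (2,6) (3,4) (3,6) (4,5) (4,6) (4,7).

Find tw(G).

2

A width-2 tree decomposition is:
Bags: B1 = {1, 4, 6}  B2 = {1, 4, 5}  B3 = {2, 4, 6}  B4 = {3, 4, 6}  B5 = {0, 4, 6}  B6 = {1, 4, 7}
Tree: B1–B2, B1–B3, B3–B4, B1–B5, B1–B6
Each bag holds 3 vertices, so the decomposition has width 2, which upper-bounds the treewidth. On the other hand G contains the 3-clique {1, 4, 5}. A clique must lie in a single bag of any decomposition, so no decomposition can have width below 2. Combining the bounds, tw(G) = 2.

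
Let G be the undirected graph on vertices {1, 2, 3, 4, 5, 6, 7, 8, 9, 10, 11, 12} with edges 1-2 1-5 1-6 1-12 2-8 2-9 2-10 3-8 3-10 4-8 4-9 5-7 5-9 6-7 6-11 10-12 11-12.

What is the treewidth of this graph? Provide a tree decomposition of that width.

Treewidth 3.
One such decomposition:
Bags: B1 = {3, 4, 8, 9}  B2 = {2, 3, 8, 9}  B3 = {2, 3, 9, 10}  B4 = {2, 5, 9, 10}  B5 = {1, 2, 5, 10}  B6 = {1, 5, 10, 12}  B7 = {1, 5, 7, 12}  B8 = {1, 6, 7, 12}  B9 = {6, 7, 11, 12}
Tree: B1–B2, B2–B3, B3–B4, B4–B5, B5–B6, B6–B7, B7–B8, B8–B9

Each bag holds 4 vertices, so the decomposition has width 3, which upper-bounds the treewidth. For the lower bound: the 4 vertex sets {3,4,8}, {9}, {2}, {1,5,10,12} are disjoint, each induces a connected subgraph, and every pair is joined by at least one edge of G. Contracting each set to a single vertex therefore yields K_{4} as a minor, and since treewidth is minor-monotone, tw(G) ≥ tw(K_{4}) = 3. Hence tw(G) = 3 exactly.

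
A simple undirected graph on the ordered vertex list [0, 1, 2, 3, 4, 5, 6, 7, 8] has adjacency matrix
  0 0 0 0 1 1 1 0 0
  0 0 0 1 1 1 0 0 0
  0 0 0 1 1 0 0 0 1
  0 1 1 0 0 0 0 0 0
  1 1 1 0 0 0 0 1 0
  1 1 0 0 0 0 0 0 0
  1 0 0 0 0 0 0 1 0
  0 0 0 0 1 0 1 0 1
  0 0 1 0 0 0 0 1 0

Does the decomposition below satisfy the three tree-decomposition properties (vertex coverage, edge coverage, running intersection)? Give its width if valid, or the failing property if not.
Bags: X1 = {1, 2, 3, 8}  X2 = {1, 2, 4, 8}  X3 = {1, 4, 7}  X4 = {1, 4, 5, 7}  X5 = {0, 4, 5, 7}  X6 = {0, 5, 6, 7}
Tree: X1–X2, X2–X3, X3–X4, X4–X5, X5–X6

No — edge (8,7) lies in no bag.

A tree decomposition must satisfy three properties: every vertex lies in some bag; for every edge, both endpoints lie together in some bag; and for every vertex, the bags containing it form a connected subtree. Here edge (8,7) lies in no bag, so the decomposition is invalid.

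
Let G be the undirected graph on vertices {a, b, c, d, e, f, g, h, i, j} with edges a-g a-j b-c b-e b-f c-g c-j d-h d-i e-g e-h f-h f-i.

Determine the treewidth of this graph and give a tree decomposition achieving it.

Treewidth 2.
Bags: B1 = {a, c, j}  B2 = {a, c, g}  B3 = {b, c, g}  B4 = {b, e, g}  B5 = {b, e, f}  B6 = {e, f, h}  B7 = {f, h, i}  B8 = {d, h, i}
Tree: B1–B2, B2–B3, B3–B4, B4–B5, B5–B6, B6–B7, B7–B8

Every bag has size at most 3, so the width is 3 − 1 = 2 and tw(G) ≤ 2. Since j–a–g–c–j is a cycle in G, G is not acyclic. Forests are exactly the graphs of treewidth ≤ 1, so tw(G) ≥ 2. The upper and lower bounds meet at 2, so that is the treewidth.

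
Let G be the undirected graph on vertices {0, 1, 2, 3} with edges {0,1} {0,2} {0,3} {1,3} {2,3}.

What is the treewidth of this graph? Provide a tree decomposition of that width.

Treewidth 2.
One such decomposition:
Bags: B1 = {0, 1, 3}  B2 = {0, 2, 3}
Tree: B1–B2

Each bag holds 3 vertices, so the decomposition has width 2, which upper-bounds the treewidth. For the lower bound, the 3 vertices {0, 1, 3} are pairwise adjacent, and any tree decomposition puts a clique entirely inside one bag — forcing width ≥ 2. Hence tw(G) = 2 exactly.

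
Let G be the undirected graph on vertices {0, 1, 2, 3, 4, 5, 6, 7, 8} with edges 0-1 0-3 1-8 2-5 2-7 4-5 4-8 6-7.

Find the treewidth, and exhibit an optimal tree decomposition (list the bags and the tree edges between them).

Treewidth 1.
Bags: B1 = {6, 7}  B2 = {2, 7}  B3 = {2, 5}  B4 = {4, 5}  B5 = {4, 8}  B6 = {1, 8}  B7 = {0, 1}  B8 = {0, 3}
Tree: B1–B2, B2–B3, B3–B4, B4–B5, B5–B6, B6–B7, B7–B8

The largest bag has 2 vertices, giving width 1; this decomposition certifies tw(G) ≤ 1. Since G has at least one edge (e.g. 6–7), it is not an edgeless graph, so tw(G) ≥ 1. The upper and lower bounds meet at 1, so that is the treewidth.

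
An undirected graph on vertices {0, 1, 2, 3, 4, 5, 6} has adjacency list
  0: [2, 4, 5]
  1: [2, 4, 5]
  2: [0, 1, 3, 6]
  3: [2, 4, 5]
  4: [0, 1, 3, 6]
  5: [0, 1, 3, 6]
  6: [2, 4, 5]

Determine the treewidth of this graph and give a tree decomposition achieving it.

Every bag has size at most 4, so the width is 4 − 1 = 3 and tw(G) ≤ 3. For the lower bound: the 4 vertex sets {0,2}, {5,6}, {4}, {3} are disjoint, each induces a connected subgraph, and every pair is joined by at least one edge of G. Contracting each set to a single vertex therefore yields K_{4} as a minor, and since treewidth is minor-monotone, tw(G) ≥ tw(K_{4}) = 3. Therefore the treewidth is 3.

Treewidth 3.
Bags: B1 = {0, 2, 4, 5}  B2 = {2, 4, 5, 6}  B3 = {2, 3, 4, 5}  B4 = {1, 2, 4, 5}
Tree: B1–B2, B2–B3, B3–B4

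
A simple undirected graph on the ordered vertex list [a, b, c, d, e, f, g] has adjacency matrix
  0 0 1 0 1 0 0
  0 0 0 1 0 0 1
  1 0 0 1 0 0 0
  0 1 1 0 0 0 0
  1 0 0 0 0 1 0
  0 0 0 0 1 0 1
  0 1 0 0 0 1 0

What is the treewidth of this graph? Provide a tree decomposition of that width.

Each bag holds 3 vertices, so the decomposition has width 2, which upper-bounds the treewidth. For the lower bound, G contains the cycle b–g–f–e–a–c–d–b, so G is not a forest; only forests have treewidth ≤ 1, hence tw(G) ≥ 2. The upper and lower bounds meet at 2, so that is the treewidth.

Treewidth 2.
Bags: B1 = {b, f, g}  B2 = {b, e, f}  B3 = {a, b, e}  B4 = {a, b, c}  B5 = {b, c, d}
Tree: B1–B2, B2–B3, B3–B4, B4–B5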